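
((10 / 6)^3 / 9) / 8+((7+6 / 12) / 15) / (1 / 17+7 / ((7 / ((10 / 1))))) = 4211 / 36936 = 0.11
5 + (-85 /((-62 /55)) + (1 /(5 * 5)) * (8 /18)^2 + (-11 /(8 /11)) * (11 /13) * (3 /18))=1022092993 /13057200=78.28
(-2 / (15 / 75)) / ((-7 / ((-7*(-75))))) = 750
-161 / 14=-23 / 2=-11.50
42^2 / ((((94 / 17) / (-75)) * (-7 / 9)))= 1445850 / 47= 30762.77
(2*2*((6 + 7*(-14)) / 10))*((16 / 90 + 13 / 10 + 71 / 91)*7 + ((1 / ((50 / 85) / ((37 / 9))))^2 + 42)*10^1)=-34012.46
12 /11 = 1.09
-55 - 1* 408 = -463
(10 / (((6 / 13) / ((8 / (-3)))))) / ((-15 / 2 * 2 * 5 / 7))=728 / 135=5.39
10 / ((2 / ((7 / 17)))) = 35 / 17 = 2.06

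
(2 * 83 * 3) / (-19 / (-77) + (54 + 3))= 19173 / 2204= 8.70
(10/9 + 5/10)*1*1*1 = 29/18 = 1.61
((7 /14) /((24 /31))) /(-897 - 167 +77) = -31 /47376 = -0.00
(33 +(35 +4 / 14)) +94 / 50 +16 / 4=12979 / 175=74.17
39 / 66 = 13 / 22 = 0.59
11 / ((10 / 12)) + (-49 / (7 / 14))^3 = -4705894 / 5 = -941178.80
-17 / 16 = -1.06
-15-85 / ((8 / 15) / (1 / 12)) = -905 / 32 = -28.28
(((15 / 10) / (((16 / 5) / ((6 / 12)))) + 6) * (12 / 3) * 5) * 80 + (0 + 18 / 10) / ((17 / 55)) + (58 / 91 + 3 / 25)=386037641 / 38675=9981.58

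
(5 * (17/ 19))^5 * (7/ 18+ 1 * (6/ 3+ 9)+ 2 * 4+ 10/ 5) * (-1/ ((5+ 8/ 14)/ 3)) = -11957858171875/ 579407166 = -20638.09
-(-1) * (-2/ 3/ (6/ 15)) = -5/ 3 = -1.67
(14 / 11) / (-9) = -0.14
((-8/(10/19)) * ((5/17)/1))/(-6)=38/51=0.75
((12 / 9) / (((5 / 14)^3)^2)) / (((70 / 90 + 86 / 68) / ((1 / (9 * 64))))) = 16000264 / 29296875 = 0.55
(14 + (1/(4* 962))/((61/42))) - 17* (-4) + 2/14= 67484447/821548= 82.14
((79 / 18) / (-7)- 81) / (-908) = 10285 / 114408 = 0.09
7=7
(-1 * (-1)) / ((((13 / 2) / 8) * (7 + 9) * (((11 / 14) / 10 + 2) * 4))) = 35 / 3783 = 0.01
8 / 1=8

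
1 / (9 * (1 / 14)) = 14 / 9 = 1.56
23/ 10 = 2.30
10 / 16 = 5 / 8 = 0.62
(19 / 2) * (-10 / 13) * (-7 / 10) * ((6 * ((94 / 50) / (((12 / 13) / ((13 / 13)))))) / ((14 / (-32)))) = -3572 / 25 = -142.88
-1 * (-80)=80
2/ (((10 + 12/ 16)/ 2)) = 16/ 43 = 0.37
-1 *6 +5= -1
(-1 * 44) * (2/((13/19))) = -1672/13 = -128.62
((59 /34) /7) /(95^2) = 59 /2147950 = 0.00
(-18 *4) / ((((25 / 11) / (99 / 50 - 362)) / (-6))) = -42770376 / 625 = -68432.60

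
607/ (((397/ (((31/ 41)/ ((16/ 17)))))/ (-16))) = -319889/ 16277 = -19.65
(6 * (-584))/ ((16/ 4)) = -876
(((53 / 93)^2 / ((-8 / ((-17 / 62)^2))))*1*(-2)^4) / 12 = -811801 / 199480536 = -0.00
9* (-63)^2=35721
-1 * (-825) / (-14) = -58.93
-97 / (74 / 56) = -2716 / 37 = -73.41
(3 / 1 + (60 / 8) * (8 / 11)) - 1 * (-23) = 346 / 11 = 31.45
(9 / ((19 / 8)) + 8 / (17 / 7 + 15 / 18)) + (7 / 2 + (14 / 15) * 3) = 326469 / 26030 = 12.54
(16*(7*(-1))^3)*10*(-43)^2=-101473120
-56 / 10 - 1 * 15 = -20.60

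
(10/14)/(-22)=-5/154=-0.03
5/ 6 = 0.83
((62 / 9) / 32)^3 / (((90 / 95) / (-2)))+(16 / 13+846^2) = 250043055994967 / 349360128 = 715717.21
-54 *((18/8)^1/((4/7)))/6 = -35.44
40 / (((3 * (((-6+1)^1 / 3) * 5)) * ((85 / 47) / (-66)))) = 24816 / 425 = 58.39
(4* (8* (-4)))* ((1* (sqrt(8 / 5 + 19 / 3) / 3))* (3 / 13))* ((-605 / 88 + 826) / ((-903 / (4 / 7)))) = 419392* sqrt(1785) / 1232595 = 14.38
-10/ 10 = -1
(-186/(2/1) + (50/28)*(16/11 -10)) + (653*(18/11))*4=4165.92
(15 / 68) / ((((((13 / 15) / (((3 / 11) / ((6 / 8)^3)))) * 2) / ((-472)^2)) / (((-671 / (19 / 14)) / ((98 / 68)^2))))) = -369643212800 / 84721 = -4363064.80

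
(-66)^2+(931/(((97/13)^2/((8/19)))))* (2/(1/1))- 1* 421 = 3949.08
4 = 4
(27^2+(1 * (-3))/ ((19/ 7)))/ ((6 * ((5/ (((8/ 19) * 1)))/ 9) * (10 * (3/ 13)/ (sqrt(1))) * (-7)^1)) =-5.69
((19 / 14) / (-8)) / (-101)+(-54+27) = -27.00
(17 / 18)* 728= 6188 / 9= 687.56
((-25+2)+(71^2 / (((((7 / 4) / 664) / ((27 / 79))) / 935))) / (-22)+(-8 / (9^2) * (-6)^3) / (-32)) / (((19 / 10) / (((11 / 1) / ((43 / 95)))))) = -25350222558650 / 71337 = -355358685.66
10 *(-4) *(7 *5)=-1400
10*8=80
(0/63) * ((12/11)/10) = 0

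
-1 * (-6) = 6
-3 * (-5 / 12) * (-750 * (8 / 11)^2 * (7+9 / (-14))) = -2670000 / 847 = -3152.30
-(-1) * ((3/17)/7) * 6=18/119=0.15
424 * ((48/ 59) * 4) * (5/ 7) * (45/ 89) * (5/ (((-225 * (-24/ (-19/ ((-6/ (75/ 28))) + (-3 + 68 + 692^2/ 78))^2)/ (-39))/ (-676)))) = 469533769847.52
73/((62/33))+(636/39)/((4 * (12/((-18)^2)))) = 120039/806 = 148.93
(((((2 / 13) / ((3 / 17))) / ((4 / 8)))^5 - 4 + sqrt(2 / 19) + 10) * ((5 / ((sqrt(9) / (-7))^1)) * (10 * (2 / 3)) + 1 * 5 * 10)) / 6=-249409845250 / 2436053373 - 125 * sqrt(38) / 513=-103.88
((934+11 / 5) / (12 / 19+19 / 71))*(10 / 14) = 6314669 / 8491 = 743.69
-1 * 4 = -4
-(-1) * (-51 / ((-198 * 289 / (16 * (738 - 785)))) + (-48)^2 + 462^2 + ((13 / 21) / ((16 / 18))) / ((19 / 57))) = 6777983749 / 31416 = 215749.42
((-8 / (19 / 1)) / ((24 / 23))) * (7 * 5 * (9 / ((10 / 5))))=-2415 / 38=-63.55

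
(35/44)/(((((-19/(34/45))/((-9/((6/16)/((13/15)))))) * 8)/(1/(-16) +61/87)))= 1375283/26183520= 0.05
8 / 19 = 0.42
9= 9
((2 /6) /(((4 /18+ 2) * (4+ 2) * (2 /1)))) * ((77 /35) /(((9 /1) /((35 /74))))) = 77 /53280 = 0.00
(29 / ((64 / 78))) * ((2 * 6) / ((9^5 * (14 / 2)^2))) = 377 / 2571912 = 0.00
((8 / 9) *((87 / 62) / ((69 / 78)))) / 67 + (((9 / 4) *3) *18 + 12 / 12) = 35117717 / 286626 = 122.52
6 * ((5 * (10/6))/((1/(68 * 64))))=217600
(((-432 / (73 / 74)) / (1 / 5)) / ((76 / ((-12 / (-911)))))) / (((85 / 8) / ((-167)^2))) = -21397333248 / 21480469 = -996.13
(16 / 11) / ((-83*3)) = -16 / 2739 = -0.01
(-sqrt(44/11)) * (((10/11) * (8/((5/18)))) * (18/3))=-3456/11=-314.18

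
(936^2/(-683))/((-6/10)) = 1460160/683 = 2137.86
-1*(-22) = 22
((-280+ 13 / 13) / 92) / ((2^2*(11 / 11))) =-279 / 368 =-0.76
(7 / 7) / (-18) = -1 / 18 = -0.06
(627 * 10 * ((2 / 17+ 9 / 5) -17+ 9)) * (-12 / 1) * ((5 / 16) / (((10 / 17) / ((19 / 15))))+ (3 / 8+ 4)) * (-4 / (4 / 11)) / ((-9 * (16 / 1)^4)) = 43.08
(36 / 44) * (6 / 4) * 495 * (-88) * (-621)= 33198660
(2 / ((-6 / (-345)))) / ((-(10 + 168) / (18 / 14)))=-1035 / 1246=-0.83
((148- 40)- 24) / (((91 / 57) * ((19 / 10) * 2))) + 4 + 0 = 232 / 13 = 17.85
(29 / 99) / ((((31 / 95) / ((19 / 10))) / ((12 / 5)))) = 20938 / 5115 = 4.09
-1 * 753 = -753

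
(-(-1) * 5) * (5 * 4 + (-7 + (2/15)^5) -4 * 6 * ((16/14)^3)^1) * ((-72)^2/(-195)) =380488697536/125409375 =3033.97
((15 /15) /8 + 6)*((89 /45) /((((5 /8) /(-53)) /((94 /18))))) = -10863251 /2025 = -5364.57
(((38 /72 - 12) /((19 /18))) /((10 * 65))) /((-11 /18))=3717 /135850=0.03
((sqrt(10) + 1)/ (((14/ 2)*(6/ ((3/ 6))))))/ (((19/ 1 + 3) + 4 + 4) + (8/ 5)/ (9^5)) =98415/ 248006024 + 98415*sqrt(10)/ 248006024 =0.00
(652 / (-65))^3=-277167808 / 274625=-1009.26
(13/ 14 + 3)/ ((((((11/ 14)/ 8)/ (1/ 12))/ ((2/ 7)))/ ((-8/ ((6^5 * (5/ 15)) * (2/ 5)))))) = -0.01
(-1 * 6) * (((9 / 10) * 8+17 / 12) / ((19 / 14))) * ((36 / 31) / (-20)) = 32571 / 14725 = 2.21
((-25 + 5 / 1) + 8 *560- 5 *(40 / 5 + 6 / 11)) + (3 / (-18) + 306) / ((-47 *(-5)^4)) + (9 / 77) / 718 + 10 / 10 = 2152612273447 / 487207875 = 4418.26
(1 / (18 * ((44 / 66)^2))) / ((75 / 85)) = 17 / 120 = 0.14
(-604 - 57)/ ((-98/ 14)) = 661/ 7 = 94.43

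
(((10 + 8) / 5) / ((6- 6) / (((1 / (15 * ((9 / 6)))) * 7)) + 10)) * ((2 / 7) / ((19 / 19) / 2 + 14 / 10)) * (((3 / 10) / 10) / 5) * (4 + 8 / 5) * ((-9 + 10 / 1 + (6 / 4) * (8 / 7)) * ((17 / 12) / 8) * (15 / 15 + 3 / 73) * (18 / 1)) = 26163 / 1596875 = 0.02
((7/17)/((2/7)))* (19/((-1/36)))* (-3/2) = 25137/17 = 1478.65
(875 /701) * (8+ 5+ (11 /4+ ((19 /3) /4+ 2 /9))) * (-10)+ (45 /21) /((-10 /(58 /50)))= -484423883 /2208150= -219.38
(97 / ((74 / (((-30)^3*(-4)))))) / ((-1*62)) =-2619000 / 1147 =-2283.35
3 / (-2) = -3 / 2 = -1.50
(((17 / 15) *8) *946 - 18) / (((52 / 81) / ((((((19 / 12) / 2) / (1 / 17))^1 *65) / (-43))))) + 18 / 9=-186607675 / 688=-271232.09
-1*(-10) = 10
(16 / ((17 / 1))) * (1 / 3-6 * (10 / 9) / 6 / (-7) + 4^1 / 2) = 2.35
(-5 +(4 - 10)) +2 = -9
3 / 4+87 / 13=387 / 52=7.44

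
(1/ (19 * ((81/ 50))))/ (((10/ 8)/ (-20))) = -800/ 1539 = -0.52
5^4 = 625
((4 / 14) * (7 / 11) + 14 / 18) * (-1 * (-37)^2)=-130055 / 99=-1313.69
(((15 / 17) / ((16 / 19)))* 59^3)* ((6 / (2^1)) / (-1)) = -175599045 / 272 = -645584.72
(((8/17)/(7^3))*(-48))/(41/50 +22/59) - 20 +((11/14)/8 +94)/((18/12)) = 2335201037/54718104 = 42.68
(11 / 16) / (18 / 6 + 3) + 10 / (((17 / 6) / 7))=40507 / 1632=24.82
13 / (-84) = -13 / 84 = -0.15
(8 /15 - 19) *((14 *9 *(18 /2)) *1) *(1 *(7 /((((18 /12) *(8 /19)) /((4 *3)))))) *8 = -111407184 /5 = -22281436.80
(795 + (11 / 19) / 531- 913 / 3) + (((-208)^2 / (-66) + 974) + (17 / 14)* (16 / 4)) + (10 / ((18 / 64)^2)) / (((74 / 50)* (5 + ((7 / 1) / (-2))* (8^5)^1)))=24149677439419685 / 29667580255467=814.01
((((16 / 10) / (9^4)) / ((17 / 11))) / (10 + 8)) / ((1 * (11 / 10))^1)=8 / 1003833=0.00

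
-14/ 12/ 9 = -7/ 54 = -0.13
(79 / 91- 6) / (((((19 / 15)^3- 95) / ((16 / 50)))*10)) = 25218 / 14276353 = 0.00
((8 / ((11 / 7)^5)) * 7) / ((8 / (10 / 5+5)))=823543 / 161051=5.11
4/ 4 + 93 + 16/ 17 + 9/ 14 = 22749/ 238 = 95.58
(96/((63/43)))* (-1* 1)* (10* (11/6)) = -75680/63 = -1201.27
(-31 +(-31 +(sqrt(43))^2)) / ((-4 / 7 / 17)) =2261 / 4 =565.25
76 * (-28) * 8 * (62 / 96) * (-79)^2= -205853144 / 3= -68617714.67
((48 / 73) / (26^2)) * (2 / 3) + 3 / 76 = 0.04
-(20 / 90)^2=-4 / 81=-0.05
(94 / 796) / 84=47 / 33432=0.00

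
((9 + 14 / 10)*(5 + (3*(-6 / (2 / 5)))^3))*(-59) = 55911232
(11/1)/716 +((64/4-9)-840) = -596417/716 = -832.98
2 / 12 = 1 / 6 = 0.17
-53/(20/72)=-954/5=-190.80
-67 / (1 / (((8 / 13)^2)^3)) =-17563648 / 4826809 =-3.64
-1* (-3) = 3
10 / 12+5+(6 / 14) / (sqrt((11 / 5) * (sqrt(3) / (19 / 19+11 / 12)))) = sqrt(1265) * 3^(1 / 4) / 154+35 / 6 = 6.14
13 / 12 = 1.08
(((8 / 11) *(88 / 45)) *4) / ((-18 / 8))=-1024 / 405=-2.53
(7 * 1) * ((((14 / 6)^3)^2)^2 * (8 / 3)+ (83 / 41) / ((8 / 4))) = 63560117128655 / 130734486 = 486177.13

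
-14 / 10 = -7 / 5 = -1.40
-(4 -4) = 0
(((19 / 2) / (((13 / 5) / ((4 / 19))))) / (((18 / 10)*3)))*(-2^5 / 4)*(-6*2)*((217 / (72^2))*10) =54250 / 9477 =5.72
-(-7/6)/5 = 7/30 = 0.23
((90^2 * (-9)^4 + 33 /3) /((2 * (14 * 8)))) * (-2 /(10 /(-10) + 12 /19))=1009738109 /784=1287931.26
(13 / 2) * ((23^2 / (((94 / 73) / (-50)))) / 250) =-534.06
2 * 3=6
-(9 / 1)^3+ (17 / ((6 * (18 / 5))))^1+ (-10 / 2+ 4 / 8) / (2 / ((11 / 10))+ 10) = -1278682 / 1755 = -728.59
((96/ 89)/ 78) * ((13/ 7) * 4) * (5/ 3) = 320/ 1869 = 0.17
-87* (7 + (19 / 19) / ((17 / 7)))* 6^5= -85240512 / 17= -5014147.76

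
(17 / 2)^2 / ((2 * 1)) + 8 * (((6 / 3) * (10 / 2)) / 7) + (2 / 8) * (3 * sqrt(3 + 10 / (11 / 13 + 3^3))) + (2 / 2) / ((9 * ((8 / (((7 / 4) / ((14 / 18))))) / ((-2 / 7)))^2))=3 * sqrt(6878) / 181 + 596521 / 12544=48.93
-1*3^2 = -9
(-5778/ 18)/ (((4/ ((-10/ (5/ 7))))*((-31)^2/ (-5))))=-11235/ 1922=-5.85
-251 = -251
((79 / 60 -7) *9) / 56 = -1023 / 1120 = -0.91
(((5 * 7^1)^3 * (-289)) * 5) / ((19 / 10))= -619543750 / 19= -32607565.79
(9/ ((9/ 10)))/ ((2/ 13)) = 65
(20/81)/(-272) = -5/5508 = -0.00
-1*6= -6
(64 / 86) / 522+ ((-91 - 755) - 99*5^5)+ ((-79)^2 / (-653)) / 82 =-310221.12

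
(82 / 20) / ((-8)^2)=41 / 640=0.06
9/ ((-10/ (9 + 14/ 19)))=-333/ 38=-8.76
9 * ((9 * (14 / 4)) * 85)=48195 / 2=24097.50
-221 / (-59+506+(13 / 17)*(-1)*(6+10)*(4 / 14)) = -26299 / 52777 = -0.50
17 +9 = 26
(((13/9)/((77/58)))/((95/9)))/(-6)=-377/21945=-0.02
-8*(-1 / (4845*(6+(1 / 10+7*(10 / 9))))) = 48 / 403427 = 0.00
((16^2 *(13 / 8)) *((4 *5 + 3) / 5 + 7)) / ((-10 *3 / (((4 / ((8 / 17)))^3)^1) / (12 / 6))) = -14817608 / 75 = -197568.11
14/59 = 0.24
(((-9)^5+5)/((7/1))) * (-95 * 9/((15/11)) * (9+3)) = 444247056/7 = 63463865.14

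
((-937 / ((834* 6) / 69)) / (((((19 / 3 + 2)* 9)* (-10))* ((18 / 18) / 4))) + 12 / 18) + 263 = 263.74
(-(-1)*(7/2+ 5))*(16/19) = 136/19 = 7.16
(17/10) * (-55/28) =-187/56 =-3.34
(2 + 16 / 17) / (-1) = -50 / 17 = -2.94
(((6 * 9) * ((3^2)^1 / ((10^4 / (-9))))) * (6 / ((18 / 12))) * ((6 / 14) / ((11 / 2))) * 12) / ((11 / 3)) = -236196 / 529375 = -0.45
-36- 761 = -797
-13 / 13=-1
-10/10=-1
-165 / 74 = -2.23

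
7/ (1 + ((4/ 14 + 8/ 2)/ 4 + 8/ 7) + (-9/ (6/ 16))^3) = -98/ 193491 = -0.00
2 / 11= 0.18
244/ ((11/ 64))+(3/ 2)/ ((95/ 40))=296836/ 209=1420.27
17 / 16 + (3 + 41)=721 / 16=45.06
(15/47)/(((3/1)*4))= 5/188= 0.03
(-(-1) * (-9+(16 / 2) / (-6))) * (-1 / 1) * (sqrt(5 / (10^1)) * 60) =310 * sqrt(2) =438.41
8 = 8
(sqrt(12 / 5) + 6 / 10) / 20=0.11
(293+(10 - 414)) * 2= -222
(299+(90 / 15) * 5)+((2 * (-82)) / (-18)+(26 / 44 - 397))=-11543 / 198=-58.30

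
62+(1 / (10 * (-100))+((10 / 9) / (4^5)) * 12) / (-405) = 1205279423 / 19440000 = 62.00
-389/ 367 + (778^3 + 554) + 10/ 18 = 1555420702652/ 3303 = 470911505.50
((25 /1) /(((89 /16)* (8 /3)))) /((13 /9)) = 1350 /1157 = 1.17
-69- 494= -563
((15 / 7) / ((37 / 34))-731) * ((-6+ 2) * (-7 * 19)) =-14350244 / 37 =-387844.43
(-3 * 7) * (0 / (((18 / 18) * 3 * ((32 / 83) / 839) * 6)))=0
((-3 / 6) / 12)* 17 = -17 / 24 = -0.71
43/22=1.95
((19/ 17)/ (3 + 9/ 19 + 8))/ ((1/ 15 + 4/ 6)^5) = 274134375/ 596855006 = 0.46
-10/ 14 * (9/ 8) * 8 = -45/ 7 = -6.43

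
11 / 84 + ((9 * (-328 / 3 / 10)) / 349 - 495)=-72579233 / 146580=-495.15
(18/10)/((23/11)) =0.86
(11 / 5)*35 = 77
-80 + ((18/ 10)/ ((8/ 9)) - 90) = -6719/ 40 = -167.98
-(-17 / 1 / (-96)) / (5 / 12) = -17 / 40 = -0.42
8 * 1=8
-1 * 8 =-8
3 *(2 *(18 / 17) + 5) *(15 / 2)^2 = 81675 / 68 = 1201.10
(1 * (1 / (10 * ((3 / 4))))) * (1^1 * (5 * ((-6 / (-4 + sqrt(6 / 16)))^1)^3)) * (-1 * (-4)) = 36864 / (16 - sqrt(6))^3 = 14.82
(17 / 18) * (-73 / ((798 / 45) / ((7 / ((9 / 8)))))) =-12410 / 513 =-24.19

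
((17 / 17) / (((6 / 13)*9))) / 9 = 0.03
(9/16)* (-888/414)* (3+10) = -15.68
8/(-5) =-8/5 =-1.60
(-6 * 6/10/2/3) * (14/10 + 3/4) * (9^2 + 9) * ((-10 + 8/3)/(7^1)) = 4257/35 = 121.63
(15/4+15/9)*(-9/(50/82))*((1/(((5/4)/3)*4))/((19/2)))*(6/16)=-14391/7600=-1.89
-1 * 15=-15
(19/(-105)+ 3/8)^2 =26569/705600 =0.04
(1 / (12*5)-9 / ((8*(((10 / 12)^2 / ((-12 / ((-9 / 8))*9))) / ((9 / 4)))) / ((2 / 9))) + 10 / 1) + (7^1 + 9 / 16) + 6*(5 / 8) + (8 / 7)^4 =-157673317 / 2881200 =-54.72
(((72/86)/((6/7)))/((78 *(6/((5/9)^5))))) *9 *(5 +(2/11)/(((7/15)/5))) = 1671875/242061534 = 0.01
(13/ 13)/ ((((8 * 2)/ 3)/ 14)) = 21/ 8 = 2.62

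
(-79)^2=6241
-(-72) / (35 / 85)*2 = 2448 / 7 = 349.71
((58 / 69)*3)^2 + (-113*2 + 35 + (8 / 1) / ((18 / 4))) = -870611 / 4761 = -182.86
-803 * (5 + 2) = -5621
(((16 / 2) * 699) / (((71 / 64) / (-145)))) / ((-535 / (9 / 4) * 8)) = 2919024 / 7597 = 384.23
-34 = -34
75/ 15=5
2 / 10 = 1 / 5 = 0.20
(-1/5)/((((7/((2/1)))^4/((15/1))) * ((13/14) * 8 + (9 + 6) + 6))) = -48/68257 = -0.00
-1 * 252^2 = -63504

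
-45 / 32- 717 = -22989 / 32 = -718.41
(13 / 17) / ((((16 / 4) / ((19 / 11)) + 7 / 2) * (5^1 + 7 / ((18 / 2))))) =171 / 7514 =0.02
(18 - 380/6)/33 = -136/99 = -1.37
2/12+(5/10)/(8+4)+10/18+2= 199/72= 2.76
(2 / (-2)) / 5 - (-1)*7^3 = 1714 / 5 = 342.80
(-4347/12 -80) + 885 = 442.75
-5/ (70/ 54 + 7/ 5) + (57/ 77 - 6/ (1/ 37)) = -893349/ 4004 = -223.11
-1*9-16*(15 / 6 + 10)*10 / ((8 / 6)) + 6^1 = -1503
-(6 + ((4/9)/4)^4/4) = -157465/26244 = -6.00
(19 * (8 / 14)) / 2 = 5.43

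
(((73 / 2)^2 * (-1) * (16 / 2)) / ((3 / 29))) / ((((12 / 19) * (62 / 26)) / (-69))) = 877947421 / 186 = 4720147.42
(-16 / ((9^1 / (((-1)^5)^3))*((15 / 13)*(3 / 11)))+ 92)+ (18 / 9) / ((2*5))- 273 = -70936 / 405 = -175.15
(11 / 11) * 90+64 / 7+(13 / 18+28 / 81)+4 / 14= 113963 / 1134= 100.50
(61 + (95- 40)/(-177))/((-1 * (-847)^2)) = -10742/126981393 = -0.00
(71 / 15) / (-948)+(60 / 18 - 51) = -677891 / 14220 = -47.67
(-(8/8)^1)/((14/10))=-5/7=-0.71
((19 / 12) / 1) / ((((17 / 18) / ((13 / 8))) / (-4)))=-10.90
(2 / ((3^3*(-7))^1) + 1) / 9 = 187 / 1701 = 0.11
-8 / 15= -0.53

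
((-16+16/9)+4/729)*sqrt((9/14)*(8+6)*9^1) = -10364/81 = -127.95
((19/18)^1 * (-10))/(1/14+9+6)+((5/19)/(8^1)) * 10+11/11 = 90719/144324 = 0.63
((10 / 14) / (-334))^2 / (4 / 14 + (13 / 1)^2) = 5 / 185071404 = 0.00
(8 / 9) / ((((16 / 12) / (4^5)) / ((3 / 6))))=1024 / 3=341.33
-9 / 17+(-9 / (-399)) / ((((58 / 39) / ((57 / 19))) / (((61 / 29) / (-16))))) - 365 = -22242109331 / 60848032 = -365.54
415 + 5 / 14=5815 / 14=415.36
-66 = -66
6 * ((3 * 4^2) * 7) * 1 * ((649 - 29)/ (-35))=-35712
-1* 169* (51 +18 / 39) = -8697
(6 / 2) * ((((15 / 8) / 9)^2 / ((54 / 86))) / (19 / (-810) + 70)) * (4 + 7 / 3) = 102125 / 5441376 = 0.02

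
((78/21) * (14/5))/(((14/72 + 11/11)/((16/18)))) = 1664/215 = 7.74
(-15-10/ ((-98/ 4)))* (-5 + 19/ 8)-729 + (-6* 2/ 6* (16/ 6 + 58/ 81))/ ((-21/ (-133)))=-9982069/ 13608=-733.54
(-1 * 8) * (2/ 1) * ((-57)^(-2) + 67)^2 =-758181181696/ 10556001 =-71824.66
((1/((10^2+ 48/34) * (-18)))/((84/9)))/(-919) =17/266171808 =0.00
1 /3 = 0.33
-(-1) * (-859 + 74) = -785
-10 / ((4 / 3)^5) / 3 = -405 / 512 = -0.79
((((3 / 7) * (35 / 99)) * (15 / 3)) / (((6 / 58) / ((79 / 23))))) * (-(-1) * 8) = 458200 / 2277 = 201.23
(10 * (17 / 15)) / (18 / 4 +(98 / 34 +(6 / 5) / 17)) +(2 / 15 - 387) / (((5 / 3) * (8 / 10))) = -21941603 / 76020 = -288.63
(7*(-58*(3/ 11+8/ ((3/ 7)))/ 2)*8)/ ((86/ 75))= -12687500/ 473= -26823.47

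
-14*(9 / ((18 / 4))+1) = -42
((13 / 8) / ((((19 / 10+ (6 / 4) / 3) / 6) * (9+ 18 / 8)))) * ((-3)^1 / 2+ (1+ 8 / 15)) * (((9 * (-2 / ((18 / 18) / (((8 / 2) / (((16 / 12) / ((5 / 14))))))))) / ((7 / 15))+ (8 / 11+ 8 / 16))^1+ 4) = -101179 / 232848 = -0.43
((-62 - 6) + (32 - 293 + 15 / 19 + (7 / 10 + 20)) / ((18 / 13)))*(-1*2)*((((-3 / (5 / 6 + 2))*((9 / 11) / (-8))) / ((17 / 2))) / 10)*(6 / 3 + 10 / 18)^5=66.93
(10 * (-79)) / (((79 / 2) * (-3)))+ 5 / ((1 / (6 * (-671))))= -60370 / 3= -20123.33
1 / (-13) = -1 / 13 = -0.08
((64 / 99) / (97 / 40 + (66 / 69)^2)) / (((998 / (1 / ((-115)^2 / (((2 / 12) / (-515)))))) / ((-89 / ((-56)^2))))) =178 / 1321550719352325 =0.00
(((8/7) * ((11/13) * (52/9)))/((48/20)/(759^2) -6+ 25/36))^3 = -91504216022104748589056000/78347715709553206666699789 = -1.17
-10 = -10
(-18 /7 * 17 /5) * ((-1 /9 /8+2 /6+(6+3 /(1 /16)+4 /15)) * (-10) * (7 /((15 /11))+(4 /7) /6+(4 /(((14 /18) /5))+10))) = 478718011 /2450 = 195395.11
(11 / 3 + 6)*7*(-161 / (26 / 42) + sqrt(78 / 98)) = -228781 / 13 + 29*sqrt(39) / 3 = -17538.17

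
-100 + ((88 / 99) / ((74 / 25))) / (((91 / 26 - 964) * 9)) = -575723900 / 5757237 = -100.00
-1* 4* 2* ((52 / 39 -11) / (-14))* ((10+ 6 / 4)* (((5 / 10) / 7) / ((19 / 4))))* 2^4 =-42688 / 2793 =-15.28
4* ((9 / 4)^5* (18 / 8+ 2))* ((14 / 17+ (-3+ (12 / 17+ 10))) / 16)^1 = 522.59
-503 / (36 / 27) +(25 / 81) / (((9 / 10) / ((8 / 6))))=-3296183 / 8748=-376.79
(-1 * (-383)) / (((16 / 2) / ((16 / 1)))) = 766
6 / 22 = 3 / 11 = 0.27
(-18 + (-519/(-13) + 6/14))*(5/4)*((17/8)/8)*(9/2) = 778005/23296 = 33.40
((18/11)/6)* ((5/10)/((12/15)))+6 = 543/88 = 6.17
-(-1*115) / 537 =115 / 537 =0.21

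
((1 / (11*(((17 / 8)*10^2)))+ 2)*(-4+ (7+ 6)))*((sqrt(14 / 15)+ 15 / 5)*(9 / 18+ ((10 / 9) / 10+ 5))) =472276*sqrt(210) / 70125+ 1416828 / 4675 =400.66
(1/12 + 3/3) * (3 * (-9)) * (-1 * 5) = 585/4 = 146.25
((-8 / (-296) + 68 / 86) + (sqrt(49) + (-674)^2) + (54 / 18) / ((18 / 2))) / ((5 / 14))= 30356175542 / 23865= 1271995.62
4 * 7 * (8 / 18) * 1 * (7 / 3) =784 / 27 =29.04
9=9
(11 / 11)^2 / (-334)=-1 / 334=-0.00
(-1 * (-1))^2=1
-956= -956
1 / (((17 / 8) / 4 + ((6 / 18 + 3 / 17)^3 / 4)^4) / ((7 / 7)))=9908139020019885299232 / 5263710783005146775489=1.88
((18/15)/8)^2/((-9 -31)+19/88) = -11/19450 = -0.00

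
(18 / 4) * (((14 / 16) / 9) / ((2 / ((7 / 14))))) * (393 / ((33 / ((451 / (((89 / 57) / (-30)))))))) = -32145435 / 2848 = -11287.02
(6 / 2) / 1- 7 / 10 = 2.30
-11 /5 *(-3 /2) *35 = 231 /2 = 115.50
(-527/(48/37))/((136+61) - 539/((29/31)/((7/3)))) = 33263/93952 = 0.35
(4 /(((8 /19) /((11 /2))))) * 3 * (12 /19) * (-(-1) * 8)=792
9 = 9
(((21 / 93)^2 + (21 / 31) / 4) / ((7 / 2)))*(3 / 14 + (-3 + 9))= 10527 / 26908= 0.39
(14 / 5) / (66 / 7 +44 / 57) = 2793 / 10175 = 0.27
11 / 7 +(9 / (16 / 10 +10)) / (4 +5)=673 / 406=1.66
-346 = -346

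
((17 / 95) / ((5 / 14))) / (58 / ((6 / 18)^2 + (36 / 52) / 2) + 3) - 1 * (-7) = 46219691 / 6599175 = 7.00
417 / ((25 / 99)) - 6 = 41133 / 25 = 1645.32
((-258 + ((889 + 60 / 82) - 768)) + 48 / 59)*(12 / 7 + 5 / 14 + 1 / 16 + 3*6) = -18021575 / 6608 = -2727.24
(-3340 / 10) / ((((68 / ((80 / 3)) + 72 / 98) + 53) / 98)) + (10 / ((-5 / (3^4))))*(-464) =4114114352 / 55159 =74586.46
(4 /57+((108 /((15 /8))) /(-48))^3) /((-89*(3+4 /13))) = 153556 /27267375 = 0.01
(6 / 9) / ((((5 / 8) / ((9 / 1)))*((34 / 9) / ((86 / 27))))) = 688 / 85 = 8.09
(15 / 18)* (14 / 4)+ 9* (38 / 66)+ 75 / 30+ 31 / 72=8735 / 792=11.03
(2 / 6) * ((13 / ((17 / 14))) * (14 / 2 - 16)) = -546 / 17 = -32.12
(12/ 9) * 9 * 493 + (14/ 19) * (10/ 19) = 2135816/ 361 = 5916.39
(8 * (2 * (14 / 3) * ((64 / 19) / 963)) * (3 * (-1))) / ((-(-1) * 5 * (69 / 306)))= -487424 / 701385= -0.69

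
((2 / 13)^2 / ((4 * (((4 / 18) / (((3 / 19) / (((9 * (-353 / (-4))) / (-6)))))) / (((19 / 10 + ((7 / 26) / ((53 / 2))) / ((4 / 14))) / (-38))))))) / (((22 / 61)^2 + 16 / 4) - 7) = -446609304 / 792297753760435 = -0.00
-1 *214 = -214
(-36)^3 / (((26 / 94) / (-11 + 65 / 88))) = 247515912 / 143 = 1730880.50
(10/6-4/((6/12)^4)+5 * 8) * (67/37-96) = 233495/111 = 2103.56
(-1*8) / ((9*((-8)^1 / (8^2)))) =64 / 9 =7.11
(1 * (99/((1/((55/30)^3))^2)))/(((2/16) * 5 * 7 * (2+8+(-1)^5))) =19487171/204120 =95.47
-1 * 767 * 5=-3835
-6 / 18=-0.33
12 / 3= 4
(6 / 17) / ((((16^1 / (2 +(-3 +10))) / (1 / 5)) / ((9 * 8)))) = 243 / 85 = 2.86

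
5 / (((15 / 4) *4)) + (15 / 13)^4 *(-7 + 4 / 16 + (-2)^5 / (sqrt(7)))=-1620000 *sqrt(7) / 199927 - 3986381 / 342732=-33.07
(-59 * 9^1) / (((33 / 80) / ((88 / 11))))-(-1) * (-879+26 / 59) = -7253705 / 649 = -11176.74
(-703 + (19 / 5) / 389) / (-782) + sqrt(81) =7528113 / 760495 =9.90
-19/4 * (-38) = 361/2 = 180.50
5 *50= 250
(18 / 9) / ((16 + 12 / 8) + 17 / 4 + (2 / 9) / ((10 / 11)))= 360 / 3959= 0.09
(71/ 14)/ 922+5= 64611/ 12908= 5.01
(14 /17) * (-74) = -1036 /17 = -60.94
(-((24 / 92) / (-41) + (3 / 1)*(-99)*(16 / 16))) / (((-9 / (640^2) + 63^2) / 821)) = 61.44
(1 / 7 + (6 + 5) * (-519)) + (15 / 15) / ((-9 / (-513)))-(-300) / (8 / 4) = -38513 / 7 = -5501.86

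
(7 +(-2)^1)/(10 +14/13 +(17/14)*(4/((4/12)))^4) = 455/2292336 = 0.00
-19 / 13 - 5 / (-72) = -1303 / 936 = -1.39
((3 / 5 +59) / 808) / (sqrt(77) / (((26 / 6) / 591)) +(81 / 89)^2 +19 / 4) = -5036132741549 / 17529604109930424905 +861902964034164 *sqrt(77) / 122707228769512974335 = 0.00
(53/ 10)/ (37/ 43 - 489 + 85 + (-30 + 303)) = -2279/ 55960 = -0.04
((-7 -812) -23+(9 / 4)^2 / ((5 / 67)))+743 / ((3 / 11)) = 468041 / 240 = 1950.17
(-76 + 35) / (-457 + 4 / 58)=1189 / 13251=0.09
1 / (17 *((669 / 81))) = 27 / 3791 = 0.01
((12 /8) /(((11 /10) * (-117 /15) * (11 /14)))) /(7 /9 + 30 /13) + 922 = 40270732 /43681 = 921.93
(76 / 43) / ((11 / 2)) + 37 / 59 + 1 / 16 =451411 / 446512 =1.01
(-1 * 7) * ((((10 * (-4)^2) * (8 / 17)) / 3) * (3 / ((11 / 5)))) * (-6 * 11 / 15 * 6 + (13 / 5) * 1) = 62720 / 11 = 5701.82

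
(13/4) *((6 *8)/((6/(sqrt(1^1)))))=26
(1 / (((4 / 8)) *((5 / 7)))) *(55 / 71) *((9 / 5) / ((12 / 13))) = 3003 / 710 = 4.23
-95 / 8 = -11.88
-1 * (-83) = 83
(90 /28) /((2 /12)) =135 /7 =19.29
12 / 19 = 0.63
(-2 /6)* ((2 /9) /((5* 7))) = -2 /945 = -0.00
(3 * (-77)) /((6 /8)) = -308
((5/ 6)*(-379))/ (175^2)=-379/ 36750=-0.01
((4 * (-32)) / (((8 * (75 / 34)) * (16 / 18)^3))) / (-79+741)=-4131 / 264800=-0.02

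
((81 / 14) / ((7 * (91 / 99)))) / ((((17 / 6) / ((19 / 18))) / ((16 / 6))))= 67716 / 75803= 0.89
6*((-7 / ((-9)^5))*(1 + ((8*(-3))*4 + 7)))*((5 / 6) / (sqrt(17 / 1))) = -3080*sqrt(17) / 1003833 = -0.01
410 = 410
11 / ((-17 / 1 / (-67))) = 737 / 17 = 43.35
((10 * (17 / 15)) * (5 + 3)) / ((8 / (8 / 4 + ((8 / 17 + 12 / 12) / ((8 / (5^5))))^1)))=78397 / 12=6533.08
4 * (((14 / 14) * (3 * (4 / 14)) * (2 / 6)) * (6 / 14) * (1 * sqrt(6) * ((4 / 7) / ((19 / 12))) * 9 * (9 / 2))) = 46656 * sqrt(6) / 6517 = 17.54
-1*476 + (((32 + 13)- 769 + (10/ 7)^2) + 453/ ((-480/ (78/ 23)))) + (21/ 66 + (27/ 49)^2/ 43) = -2509309754417/ 2089638320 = -1200.83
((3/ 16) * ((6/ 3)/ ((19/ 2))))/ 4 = 3/ 304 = 0.01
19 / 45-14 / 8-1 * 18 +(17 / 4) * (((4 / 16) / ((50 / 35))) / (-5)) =-140231 / 7200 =-19.48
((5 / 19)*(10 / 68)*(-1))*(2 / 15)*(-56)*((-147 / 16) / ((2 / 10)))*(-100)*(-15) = -6431250 / 323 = -19910.99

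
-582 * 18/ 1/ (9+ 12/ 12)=-5238/ 5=-1047.60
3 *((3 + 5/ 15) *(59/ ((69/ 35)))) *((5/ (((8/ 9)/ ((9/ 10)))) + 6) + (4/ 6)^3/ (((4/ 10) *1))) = 52647175/ 14904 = 3532.42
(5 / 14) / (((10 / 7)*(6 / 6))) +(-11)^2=485 / 4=121.25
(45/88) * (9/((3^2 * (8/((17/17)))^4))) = 45/360448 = 0.00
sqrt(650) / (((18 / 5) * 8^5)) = 25 * sqrt(26) / 589824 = 0.00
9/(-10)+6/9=-7/30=-0.23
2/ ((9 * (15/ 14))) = 0.21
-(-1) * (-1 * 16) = -16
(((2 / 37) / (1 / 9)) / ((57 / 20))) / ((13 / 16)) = 1920 / 9139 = 0.21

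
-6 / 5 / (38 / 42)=-126 / 95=-1.33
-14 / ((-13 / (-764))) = -10696 / 13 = -822.77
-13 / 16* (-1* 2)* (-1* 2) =-13 / 4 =-3.25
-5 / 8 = -0.62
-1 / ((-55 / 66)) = 6 / 5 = 1.20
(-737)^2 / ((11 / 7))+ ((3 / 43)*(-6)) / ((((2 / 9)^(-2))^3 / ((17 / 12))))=2632949855069 / 7617321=345653.00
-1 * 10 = -10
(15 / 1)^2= 225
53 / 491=0.11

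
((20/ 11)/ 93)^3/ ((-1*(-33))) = 8000/ 35329772511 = 0.00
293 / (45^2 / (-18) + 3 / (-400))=-117200 / 45003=-2.60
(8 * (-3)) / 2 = -12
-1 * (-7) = 7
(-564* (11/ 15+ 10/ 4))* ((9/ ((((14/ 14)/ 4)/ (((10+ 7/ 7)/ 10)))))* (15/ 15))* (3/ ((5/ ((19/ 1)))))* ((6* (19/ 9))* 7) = -9124309656/ 125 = -72994477.25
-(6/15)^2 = -0.16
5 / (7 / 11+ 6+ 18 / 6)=55 / 106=0.52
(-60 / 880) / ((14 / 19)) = -57 / 616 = -0.09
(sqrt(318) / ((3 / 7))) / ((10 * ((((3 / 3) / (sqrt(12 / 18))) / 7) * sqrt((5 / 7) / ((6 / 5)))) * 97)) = 49 * sqrt(2226) / 7275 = 0.32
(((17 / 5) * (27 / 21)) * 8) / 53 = 1224 / 1855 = 0.66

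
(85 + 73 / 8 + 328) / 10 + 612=52337 / 80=654.21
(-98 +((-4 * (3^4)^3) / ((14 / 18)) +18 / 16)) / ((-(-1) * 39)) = -153060433 / 2184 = -70082.62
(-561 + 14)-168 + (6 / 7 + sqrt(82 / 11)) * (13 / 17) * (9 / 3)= -84851 / 119 + 39 * sqrt(902) / 187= -706.77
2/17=0.12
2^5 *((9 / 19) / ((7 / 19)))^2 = 2592 / 49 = 52.90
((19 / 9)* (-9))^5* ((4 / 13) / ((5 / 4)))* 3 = -118852752 / 65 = -1828503.88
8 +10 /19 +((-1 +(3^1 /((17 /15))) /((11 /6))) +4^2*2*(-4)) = -422913 /3553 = -119.03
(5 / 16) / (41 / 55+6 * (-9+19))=275 / 53456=0.01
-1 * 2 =-2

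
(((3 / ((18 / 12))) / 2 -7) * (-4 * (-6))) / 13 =-11.08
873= 873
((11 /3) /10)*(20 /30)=11 /45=0.24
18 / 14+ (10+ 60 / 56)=173 / 14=12.36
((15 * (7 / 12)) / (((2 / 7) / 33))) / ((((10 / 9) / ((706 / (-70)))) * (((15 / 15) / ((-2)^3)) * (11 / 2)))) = 66717 / 5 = 13343.40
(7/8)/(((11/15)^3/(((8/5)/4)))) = 4725/5324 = 0.89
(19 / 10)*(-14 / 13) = -133 / 65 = -2.05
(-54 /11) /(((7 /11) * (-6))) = 9 /7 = 1.29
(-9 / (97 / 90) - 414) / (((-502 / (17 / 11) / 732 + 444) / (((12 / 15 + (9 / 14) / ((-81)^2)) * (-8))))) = 6.09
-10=-10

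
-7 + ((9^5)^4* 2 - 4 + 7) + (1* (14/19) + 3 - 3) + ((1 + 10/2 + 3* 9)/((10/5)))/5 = 4619912874441632944387/190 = 24315330918113857602.04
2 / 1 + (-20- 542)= -560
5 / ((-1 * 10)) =-1 / 2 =-0.50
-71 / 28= -2.54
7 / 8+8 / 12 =37 / 24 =1.54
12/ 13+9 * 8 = 948/ 13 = 72.92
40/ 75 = 8/ 15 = 0.53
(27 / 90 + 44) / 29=443 / 290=1.53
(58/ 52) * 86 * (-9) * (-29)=325467/ 13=25035.92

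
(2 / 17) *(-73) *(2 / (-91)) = 292 / 1547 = 0.19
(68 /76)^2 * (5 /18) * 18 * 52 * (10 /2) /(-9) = -375700 /3249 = -115.64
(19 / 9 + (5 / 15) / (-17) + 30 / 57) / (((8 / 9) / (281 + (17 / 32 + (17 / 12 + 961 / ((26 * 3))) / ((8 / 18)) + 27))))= 537292635 / 537472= 999.67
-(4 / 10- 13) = 12.60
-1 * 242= -242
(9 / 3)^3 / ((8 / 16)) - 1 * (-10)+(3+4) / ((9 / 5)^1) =611 / 9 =67.89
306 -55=251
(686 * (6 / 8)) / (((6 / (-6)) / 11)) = -11319 / 2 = -5659.50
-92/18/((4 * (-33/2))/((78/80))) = 299/3960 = 0.08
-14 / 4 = -7 / 2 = -3.50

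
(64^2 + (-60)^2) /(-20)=-1924 /5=-384.80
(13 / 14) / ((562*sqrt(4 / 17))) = 13*sqrt(17) / 15736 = 0.00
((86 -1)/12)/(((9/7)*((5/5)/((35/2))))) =20825/216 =96.41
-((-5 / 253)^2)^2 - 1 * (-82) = 335966470017 / 4097152081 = 82.00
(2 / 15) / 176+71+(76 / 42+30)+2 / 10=190363 / 1848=103.01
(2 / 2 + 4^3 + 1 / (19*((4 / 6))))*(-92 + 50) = -51933 / 19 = -2733.32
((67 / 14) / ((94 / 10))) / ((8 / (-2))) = -335 / 2632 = -0.13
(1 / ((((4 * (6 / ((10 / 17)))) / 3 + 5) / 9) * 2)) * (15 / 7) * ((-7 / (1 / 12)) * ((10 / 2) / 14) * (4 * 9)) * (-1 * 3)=364500 / 217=1679.72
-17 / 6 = -2.83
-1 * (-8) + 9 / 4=41 / 4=10.25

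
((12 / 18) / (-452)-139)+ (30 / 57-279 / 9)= -2183179 / 12882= -169.48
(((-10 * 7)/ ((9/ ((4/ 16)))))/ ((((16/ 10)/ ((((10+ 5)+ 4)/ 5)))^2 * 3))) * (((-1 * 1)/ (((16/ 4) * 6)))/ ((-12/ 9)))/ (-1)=0.11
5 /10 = 1 /2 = 0.50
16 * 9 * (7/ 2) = 504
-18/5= -3.60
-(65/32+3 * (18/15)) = -901/160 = -5.63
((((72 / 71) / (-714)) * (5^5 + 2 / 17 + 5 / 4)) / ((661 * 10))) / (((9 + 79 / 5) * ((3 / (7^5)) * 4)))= -510435793 / 13454554528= -0.04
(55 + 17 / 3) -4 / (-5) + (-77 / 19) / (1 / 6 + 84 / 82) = 4848644 / 83505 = 58.06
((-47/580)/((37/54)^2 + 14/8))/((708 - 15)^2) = -423/5564010760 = -0.00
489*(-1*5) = -2445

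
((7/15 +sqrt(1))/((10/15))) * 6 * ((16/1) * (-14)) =-14784/5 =-2956.80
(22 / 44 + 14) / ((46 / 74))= 23.33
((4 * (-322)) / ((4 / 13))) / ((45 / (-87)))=121394 / 15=8092.93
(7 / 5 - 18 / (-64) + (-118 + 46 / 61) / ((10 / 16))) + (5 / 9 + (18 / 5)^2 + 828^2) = 685411.60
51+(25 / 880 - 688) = -112107 / 176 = -636.97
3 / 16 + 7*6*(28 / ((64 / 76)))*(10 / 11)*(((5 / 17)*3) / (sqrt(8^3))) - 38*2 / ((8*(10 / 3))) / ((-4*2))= 87 / 160 + 209475*sqrt(2) / 5984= 50.05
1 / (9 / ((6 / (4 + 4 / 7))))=0.15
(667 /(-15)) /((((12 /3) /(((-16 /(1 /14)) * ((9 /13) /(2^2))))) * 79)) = 28014 /5135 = 5.46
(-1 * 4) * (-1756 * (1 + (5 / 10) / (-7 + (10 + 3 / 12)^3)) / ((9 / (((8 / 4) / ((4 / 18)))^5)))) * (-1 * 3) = -9471048618960 / 68473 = -138318002.99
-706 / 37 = -19.08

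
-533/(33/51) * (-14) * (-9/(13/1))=-87822/11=-7983.82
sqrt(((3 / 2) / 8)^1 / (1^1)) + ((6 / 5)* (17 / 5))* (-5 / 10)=-1.61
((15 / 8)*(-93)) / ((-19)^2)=-1395 / 2888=-0.48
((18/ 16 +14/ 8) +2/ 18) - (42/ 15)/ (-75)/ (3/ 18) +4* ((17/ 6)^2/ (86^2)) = 3.21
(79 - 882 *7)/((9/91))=-554645/9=-61627.22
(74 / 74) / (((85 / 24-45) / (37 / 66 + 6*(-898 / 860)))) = 323788 / 2353175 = 0.14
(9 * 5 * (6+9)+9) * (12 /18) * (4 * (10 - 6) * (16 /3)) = 38912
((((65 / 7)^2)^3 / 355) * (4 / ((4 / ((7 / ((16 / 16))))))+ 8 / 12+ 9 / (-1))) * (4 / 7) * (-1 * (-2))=-482680900000 / 175414659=-2751.66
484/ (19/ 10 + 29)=4840/ 309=15.66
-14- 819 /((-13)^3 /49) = 721 /169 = 4.27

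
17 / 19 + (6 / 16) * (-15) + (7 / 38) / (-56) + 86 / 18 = 121 / 2736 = 0.04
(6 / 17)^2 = 36 / 289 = 0.12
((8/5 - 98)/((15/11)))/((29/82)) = -434764/2175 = -199.89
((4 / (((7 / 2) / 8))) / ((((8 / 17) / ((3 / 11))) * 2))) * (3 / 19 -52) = -200940 / 1463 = -137.35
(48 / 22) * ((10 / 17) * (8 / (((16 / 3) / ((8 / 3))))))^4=61440000 / 918731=66.87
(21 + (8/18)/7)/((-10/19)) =-25213/630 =-40.02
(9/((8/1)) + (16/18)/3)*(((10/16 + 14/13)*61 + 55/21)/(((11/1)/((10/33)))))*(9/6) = 356821495/57081024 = 6.25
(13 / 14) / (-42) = -13 / 588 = -0.02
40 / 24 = 5 / 3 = 1.67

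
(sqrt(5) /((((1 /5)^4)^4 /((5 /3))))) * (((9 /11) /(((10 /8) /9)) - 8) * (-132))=70800781250000 * sqrt(5)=158315359735092.53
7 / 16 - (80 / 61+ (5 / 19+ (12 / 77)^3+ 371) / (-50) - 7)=2868128440957 / 211648698800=13.55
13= 13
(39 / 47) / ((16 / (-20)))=-195 / 188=-1.04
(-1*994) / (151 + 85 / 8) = -7952 / 1293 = -6.15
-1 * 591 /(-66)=197 /22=8.95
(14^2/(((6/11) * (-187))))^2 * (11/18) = 52822/23409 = 2.26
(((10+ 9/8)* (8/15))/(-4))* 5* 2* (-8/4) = 89/3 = 29.67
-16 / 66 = -8 / 33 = -0.24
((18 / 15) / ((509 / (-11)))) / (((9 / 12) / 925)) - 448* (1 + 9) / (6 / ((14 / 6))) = -8127640 / 4581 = -1774.21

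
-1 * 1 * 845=-845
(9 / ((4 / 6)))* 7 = 189 / 2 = 94.50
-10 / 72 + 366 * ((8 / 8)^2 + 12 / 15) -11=116579 / 180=647.66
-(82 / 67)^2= -6724 / 4489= -1.50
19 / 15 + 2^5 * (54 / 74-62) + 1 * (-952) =-1615817 / 555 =-2911.38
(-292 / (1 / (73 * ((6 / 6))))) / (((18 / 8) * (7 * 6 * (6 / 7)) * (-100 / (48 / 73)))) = 1168 / 675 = 1.73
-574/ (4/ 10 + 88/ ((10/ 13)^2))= -7175/ 1864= -3.85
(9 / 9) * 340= 340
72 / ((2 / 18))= 648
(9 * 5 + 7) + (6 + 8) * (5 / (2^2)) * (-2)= 17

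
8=8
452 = 452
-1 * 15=-15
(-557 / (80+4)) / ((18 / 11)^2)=-67397 / 27216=-2.48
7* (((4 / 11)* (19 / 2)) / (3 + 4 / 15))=570 / 77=7.40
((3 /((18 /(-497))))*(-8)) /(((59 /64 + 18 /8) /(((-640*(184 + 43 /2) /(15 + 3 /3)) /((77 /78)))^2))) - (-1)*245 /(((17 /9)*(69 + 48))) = 550430098014144745 /37998961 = 14485398640.61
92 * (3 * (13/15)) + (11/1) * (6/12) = 2447/10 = 244.70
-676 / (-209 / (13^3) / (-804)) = -1194078288 / 209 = -5713293.24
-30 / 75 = -2 / 5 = -0.40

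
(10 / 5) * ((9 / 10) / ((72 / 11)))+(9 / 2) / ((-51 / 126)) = -7373 / 680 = -10.84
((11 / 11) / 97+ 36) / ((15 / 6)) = 6986 / 485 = 14.40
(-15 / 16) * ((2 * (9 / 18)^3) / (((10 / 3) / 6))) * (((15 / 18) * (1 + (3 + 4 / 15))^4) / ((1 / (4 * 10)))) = -1048576 / 225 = -4660.34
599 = 599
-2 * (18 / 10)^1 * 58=-1044 / 5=-208.80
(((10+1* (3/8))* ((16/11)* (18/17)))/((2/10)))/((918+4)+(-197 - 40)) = 0.12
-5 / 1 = -5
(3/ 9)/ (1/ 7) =7/ 3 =2.33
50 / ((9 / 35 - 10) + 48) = 1750 / 1339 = 1.31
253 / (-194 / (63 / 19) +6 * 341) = 693 / 5444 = 0.13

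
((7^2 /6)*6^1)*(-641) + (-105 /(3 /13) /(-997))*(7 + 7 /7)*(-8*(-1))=-31285653 /997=-31379.79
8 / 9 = 0.89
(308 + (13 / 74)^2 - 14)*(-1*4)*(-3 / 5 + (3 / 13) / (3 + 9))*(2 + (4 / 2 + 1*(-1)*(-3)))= 1701889441 / 355940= 4781.39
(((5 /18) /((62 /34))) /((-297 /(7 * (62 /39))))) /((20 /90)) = -595 /23166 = -0.03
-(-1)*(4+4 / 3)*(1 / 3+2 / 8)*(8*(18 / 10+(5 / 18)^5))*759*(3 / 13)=30145496227 / 3838185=7854.10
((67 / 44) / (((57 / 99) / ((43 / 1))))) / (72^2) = 0.02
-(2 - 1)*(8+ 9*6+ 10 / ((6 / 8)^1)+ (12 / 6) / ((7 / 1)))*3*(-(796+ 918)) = 2721832 / 7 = 388833.14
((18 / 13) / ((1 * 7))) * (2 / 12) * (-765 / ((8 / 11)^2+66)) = -55539 / 146510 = -0.38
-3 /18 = -1 /6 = -0.17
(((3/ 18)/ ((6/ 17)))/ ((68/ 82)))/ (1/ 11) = 451/ 72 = 6.26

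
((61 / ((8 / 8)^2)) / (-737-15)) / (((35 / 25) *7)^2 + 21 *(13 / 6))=-1525 / 2660952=-0.00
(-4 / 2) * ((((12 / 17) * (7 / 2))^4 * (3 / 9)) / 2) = -1037232 / 83521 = -12.42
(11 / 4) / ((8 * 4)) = 11 / 128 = 0.09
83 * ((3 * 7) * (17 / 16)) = 1851.94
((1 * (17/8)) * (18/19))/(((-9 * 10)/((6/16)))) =-51/6080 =-0.01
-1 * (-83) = 83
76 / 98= 38 / 49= 0.78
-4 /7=-0.57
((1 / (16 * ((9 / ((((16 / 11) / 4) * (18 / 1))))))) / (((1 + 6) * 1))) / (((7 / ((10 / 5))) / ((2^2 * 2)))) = 8 / 539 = 0.01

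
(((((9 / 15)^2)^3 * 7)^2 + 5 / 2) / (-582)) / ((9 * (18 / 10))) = -1272784343 / 4603710937500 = -0.00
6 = 6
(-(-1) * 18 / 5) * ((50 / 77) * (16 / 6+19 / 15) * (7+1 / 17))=84960 / 1309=64.90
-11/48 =-0.23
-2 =-2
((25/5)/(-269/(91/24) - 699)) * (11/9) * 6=-2002/42039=-0.05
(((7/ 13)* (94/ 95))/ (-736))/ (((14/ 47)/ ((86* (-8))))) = 94987/ 56810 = 1.67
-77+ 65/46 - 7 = -3799/46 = -82.59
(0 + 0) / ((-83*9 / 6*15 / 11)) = 0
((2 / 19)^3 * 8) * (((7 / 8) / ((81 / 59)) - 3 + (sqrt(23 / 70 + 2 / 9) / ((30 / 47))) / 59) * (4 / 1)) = -48992 / 555579 + 3008 * sqrt(24290) / 637372575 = -0.09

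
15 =15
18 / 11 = 1.64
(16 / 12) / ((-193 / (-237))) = 316 / 193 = 1.64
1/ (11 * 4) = 1/ 44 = 0.02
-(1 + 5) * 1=-6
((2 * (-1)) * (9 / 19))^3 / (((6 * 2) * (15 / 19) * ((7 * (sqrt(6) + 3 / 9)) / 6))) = 2916 / 669655 - 8748 * sqrt(6) / 669655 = -0.03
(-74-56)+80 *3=110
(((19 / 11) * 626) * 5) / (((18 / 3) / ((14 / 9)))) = 416290 / 297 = 1401.65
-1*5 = -5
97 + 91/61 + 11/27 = 162887/1647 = 98.90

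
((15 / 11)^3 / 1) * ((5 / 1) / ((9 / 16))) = 30000 / 1331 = 22.54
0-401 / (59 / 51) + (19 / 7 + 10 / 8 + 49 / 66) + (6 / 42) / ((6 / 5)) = -2661949 / 7788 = -341.80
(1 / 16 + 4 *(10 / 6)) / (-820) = -323 / 39360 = -0.01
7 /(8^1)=7 /8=0.88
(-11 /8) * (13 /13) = -11 /8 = -1.38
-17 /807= -0.02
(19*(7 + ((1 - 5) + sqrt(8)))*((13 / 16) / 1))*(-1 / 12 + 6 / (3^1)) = 5681*sqrt(2) / 96 + 5681 / 64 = 172.45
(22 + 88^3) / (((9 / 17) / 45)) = 57926990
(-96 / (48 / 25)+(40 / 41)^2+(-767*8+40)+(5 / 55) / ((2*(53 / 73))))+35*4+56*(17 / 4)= -11303557015 / 1960046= -5766.99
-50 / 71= -0.70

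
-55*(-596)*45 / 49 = 1475100 / 49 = 30104.08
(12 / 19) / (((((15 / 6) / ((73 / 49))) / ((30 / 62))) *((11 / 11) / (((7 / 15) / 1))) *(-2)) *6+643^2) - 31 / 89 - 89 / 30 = -5074542137203 / 1530791294910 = -3.31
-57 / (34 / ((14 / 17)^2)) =-5586 / 4913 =-1.14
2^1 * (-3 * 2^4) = -96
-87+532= 445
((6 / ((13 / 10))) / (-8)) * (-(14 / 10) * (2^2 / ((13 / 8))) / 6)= 56 / 169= 0.33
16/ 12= 4/ 3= 1.33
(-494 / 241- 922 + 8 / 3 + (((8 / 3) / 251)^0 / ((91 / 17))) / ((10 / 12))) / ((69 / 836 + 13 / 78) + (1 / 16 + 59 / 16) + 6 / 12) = -204.74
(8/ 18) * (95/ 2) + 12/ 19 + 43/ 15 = 21041/ 855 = 24.61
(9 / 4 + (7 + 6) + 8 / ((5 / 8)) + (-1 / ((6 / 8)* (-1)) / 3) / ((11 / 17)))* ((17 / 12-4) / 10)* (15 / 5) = -1763869 / 79200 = -22.27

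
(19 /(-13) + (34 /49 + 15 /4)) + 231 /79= 1188909 /201292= 5.91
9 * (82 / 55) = 738 / 55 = 13.42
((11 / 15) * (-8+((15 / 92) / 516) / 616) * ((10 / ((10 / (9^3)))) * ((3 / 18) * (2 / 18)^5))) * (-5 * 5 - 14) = 1013748671 / 2153329920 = 0.47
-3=-3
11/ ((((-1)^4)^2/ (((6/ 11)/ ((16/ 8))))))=3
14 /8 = 7 /4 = 1.75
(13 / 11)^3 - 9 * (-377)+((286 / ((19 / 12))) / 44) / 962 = 3176354833 / 935693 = 3394.65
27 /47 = 0.57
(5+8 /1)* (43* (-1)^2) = 559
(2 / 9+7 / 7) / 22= 1 / 18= 0.06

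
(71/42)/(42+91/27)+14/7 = 34939/17150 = 2.04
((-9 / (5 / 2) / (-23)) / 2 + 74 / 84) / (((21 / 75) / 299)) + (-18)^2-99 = 367295 / 294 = 1249.30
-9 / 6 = -3 / 2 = -1.50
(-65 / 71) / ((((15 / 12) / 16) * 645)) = -832 / 45795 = -0.02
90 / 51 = 30 / 17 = 1.76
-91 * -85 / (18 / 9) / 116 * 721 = 5576935 / 232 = 24038.51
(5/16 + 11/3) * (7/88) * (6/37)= 1337/26048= 0.05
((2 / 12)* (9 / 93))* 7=7 / 62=0.11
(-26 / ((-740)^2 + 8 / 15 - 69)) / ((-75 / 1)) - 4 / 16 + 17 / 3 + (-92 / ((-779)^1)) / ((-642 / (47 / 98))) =10901695529943229 / 2012653259098860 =5.42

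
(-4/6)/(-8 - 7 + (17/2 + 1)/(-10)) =0.04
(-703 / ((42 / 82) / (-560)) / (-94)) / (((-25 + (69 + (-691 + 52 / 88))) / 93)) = 786291440 / 668387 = 1176.40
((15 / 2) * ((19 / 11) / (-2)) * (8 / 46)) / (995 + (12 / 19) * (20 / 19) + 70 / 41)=-843657 / 746962513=-0.00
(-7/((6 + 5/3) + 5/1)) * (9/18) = -21/76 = -0.28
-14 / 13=-1.08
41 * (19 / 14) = 779 / 14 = 55.64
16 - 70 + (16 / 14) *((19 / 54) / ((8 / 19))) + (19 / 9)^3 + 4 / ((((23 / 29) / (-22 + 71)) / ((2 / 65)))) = -36.03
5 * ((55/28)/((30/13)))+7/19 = 14761/3192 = 4.62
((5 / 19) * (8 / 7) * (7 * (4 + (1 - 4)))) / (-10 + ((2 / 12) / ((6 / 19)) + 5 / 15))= -1440 / 6251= -0.23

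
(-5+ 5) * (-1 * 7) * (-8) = 0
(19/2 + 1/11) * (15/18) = 1055/132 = 7.99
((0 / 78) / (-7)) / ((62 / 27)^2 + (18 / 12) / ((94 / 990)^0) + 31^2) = 0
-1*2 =-2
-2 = -2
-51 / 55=-0.93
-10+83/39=-307/39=-7.87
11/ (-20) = -11/ 20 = -0.55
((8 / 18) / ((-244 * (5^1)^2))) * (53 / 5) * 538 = -28514 / 68625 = -0.42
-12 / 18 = -2 / 3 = -0.67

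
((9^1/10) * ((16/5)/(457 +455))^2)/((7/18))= 9/315875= 0.00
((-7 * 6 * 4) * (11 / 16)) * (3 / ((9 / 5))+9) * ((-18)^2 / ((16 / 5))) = -124740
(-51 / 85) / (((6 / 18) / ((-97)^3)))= 8214057 / 5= 1642811.40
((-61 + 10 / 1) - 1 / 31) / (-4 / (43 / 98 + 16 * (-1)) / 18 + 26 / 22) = -238842450 / 5598011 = -42.67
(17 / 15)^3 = 1.46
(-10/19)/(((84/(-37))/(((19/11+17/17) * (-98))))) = -12950/209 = -61.96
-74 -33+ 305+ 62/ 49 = 9764/ 49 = 199.27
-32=-32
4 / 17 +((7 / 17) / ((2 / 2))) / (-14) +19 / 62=270 / 527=0.51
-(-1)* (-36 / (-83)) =36 / 83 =0.43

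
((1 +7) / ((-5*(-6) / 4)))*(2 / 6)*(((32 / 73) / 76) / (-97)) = -128 / 6054255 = -0.00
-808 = -808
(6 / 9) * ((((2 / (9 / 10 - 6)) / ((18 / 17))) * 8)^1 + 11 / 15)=-602 / 405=-1.49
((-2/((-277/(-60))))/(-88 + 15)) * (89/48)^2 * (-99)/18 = -435655/3882432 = -0.11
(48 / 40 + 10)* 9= 504 / 5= 100.80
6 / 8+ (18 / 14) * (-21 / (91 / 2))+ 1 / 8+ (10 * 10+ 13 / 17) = 1250549 / 12376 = 101.05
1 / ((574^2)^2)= 1 / 108554434576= 0.00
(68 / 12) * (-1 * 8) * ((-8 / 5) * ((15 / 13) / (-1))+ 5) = -12104 / 39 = -310.36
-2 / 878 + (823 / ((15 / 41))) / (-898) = -14826647 / 5913330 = -2.51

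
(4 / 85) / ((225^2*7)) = 4 / 30121875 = 0.00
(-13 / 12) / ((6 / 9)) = -13 / 8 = -1.62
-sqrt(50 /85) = -sqrt(170) /17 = -0.77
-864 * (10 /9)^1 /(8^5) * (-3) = 45 /512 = 0.09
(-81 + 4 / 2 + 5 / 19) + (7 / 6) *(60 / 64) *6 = -21941 / 304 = -72.17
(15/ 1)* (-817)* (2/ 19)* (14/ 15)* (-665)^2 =-532438900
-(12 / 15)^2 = -16 / 25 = -0.64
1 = 1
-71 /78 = -0.91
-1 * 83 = -83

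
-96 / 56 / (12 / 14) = -2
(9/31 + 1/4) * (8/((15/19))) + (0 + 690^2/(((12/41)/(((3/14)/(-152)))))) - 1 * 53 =-2340.77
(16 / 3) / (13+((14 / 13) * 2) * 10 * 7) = 208 / 6387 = 0.03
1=1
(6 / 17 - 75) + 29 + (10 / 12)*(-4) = -2498 / 51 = -48.98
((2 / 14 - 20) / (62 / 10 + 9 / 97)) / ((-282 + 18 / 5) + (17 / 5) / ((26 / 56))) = 876395 / 75286736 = 0.01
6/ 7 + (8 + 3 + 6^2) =335/ 7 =47.86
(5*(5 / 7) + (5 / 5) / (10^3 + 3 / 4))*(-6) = -600618 / 28021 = -21.43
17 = 17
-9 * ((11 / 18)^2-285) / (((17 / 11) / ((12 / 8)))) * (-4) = -1014409 / 102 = -9945.19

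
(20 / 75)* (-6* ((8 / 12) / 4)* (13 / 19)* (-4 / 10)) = 104 / 1425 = 0.07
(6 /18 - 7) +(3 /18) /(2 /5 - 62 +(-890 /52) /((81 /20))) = -13868225 /2079444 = -6.67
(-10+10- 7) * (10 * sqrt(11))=-70 * sqrt(11)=-232.16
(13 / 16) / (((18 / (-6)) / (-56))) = 91 / 6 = 15.17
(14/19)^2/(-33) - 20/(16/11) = -655999/47652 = -13.77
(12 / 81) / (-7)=-4 / 189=-0.02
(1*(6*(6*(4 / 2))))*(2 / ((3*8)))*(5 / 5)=6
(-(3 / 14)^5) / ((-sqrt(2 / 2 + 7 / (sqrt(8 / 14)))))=243 * sqrt(2) / (537824 * sqrt(2 + 7 * sqrt(7)))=0.00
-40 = -40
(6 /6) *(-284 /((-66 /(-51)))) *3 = -7242 /11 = -658.36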